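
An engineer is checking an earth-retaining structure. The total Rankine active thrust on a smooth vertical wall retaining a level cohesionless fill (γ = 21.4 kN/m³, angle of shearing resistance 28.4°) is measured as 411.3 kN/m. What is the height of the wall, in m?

10.4 m

K_a = 0.3554. P_a = ½ K_a γ H² ⇒ H = √(2P_a/(K_a γ)).
H = √(2×411.3/(0.3554×21.4)) = 10.40 m.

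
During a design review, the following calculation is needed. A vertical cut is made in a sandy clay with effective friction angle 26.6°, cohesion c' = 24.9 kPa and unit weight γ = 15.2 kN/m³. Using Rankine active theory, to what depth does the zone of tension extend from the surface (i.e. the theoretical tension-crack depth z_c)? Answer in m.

K_a = tan²(45° − 26.6°/2) = 0.3814; √K_a = 0.6176.
The active pressure is zero where K_a γ z = 2c√K_a, so z_c = 2c/(γ√K_a) = 2×24.9/(15.2×0.6176) = 5.305 m.

5.30 m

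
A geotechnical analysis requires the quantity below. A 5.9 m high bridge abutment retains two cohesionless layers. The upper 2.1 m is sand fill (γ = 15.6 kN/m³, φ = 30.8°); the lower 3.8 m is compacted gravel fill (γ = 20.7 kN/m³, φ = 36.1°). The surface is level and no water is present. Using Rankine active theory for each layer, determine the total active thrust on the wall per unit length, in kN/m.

81.9 kN/m

K_a1 = tan²(45°−30.8°/2) = 0.3227; K_a2 = tan²(45°−36.1°/2) = 0.2585.
Layer 1: σ at base = K_a1 γ₁ h₁ = 10.57 kPa; P₁ = ½×10.57×2.1 = 11.10.
Layer 2: σ_v at top = γ₁h₁ = 32.76; σ_h top = K_a2×32.76 = 8.468; σ_h base = K_a2×(32.76+20.7×3.8) = 28.80.
P₂ = ½(8.468+28.80)×3.8 = 70.81. Total P_a = 11.10+70.81 = 81.91 kN/m.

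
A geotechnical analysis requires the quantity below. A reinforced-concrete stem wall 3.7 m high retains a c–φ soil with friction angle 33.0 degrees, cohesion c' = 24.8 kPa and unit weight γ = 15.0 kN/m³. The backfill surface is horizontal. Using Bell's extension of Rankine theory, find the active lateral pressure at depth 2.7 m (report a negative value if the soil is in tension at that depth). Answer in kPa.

K_a = (1 − sin φ)/(1 + sin φ) = 0.2948.
σ_a = K_a γ z − 2c√K_a = 0.2948×15.0×2.7 − 2×24.8×0.5430 = -14.99 kPa.

-15.0 kPa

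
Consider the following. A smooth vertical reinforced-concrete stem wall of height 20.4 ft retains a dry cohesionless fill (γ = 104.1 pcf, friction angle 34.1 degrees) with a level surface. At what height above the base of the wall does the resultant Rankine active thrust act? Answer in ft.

K_a = 0.2815.
The pressure distribution is triangular, so the resultant acts at H/3 above the base = 20.4/3 = 6.800 ft.

6.80 ft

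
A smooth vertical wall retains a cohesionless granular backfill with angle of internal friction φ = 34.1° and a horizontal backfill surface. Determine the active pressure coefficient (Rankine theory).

0.282

K_a = tan²(45° − φ/2) = tan²(27.95°) = 0.2815.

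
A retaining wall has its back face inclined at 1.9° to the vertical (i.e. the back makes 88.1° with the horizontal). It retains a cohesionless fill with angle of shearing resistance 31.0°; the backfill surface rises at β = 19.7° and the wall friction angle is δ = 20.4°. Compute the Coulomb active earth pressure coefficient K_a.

K_a = sin²(α+φ) / [sin²α · sin(α−δ) · (1 + √{sin(φ+δ)sin(φ−β) / (sin(α−δ)sin(α+β))})²].
With α = 88.1°, φ = 31.0°, δ = 20.4°, β = 19.7°: K_a = 0.4115.

0.411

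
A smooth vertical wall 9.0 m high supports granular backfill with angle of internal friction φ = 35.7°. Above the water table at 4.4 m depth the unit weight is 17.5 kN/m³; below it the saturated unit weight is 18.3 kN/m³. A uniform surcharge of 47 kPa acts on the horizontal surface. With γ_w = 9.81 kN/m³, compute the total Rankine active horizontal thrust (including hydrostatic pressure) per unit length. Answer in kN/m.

376 kN/m

K_a = tan²(45° − φ/2) = 0.2630.
γ' = 18.3 − 9.81 = 8.490 kN/m³. h₂ = H − d_w = 4.6 m.
σ'_h: at surface K_a·q = 12.36; at WT K_a(q+γd_w) = 32.61; at base K_a(q+γd_w+γ'h₂) = 42.88 kPa.
P₁ = ½(12.36+32.61)×4.4 = 98.94; P₂ = ½(32.61+42.88)×4.6 = 173.6; P_w = ½γ_w h₂² = 103.8.
Total = 98.94+173.6+103.8 = 376.4 kN/m.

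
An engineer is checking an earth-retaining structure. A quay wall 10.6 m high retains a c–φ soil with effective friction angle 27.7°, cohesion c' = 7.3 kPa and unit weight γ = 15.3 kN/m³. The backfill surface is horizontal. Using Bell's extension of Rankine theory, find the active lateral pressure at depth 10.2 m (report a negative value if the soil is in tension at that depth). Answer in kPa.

48.2 kPa

K_a = (1 − sin φ)/(1 + sin φ) = 0.3653.
σ_a = K_a γ z − 2c√K_a = 0.3653×15.3×10.2 − 2×7.3×0.6044 = 48.19 kPa.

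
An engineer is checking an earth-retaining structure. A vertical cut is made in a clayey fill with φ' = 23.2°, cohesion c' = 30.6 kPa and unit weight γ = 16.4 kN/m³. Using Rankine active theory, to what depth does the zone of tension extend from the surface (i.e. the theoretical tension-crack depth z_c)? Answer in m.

K_a = tan²(45° − 23.2°/2) = 0.4348; √K_a = 0.6594.
The active pressure is zero where K_a γ z = 2c√K_a, so z_c = 2c/(γ√K_a) = 2×30.6/(16.4×0.6594) = 5.659 m.

5.66 m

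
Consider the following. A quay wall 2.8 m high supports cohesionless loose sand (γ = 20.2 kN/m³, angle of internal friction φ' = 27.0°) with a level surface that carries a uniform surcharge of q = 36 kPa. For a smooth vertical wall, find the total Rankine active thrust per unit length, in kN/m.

67.6 kN/m

K_a = tan²(45° − φ/2) = 0.3755.
Soil triangle: ½ K_a γ H² = 0.5×0.3755×20.2×2.8² = 29.74 kN/m.
Surcharge rectangle: K_a q H = 0.3755×36×2.8 = 37.85 kN/m.
Total = 29.74 + 37.85 = 67.59 kN/m.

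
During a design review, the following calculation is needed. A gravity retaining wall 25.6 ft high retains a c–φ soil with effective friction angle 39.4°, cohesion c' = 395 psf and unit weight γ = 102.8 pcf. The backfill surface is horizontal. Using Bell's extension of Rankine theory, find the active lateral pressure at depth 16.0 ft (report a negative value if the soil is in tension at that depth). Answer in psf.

-5.91 psf

K_a = (1 − sin φ)/(1 + sin φ) = 0.2234.
σ_a = K_a γ z − 2c√K_a = 0.2234×102.8×16.0 − 2×395×0.4727 = -5.912 psf.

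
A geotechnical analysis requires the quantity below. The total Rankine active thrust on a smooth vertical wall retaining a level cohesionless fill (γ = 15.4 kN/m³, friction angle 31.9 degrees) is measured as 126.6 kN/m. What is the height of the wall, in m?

K_a = 0.3085. P_a = ½ K_a γ H² ⇒ H = √(2P_a/(K_a γ)).
H = √(2×126.6/(0.3085×15.4)) = 7.300 m.

7.30 m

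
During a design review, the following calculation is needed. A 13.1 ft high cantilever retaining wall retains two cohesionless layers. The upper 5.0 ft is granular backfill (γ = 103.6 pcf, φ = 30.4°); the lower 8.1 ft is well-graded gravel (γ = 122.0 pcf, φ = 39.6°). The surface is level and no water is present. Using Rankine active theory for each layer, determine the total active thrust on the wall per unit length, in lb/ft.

K_a1 = tan²(45°−30.4°/2) = 0.3280; K_a2 = tan²(45°−39.6°/2) = 0.2214.
Layer 1: σ at base = K_a1 γ₁ h₁ = 169.9 psf; P₁ = ½×169.9×5.0 = 424.7.
Layer 2: σ_v at top = γ₁h₁ = 518.0; σ_h top = K_a2×518.0 = 114.7; σ_h base = K_a2×(518.0+122.0×8.1) = 333.5.
P₂ = ½(114.7+333.5)×8.1 = 1815. Total P_a = 424.7+1815 = 2240 lb/ft.

2240 lb/ft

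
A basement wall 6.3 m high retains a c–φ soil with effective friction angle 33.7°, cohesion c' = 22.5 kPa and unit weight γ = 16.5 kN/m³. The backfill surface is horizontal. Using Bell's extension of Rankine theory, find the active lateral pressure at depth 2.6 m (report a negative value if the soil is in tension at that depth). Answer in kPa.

K_a = (1 − sin φ)/(1 + sin φ) = 0.2863.
σ_a = K_a γ z − 2c√K_a = 0.2863×16.5×2.6 − 2×22.5×0.5351 = -11.80 kPa.

-11.8 kPa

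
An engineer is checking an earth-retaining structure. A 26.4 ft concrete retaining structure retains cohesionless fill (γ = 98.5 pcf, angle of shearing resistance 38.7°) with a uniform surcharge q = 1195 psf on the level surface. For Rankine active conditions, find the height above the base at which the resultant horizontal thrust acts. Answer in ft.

K_a = 0.2306.
Triangular part P₁ = ½K_aγH² = 7915 at H/3 = 8.800 ft; rectangular part P₂ = K_a q H = 7275 at H/2 = 13.20 ft.
ȳ = (P₁·8.800 + P₂·13.20)/(P₁+P₂) = 10.91 ft.

10.9 ft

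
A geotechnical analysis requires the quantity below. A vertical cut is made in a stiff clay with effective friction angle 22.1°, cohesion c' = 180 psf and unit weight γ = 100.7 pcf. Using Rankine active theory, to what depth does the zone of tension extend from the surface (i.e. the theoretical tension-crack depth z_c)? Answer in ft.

5.31 ft

K_a = tan²(45° − 22.1°/2) = 0.4533; √K_a = 0.6732.
The active pressure is zero where K_a γ z = 2c√K_a, so z_c = 2c/(γ√K_a) = 2×180/(100.7×0.6732) = 5.310 ft.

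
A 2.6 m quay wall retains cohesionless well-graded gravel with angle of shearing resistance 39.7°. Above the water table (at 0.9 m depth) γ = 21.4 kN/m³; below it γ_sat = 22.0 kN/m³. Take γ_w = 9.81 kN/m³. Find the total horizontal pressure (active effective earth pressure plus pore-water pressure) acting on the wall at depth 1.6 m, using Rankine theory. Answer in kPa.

13.0 kPa

K_a = (1 − sin φ)/(1 + sin φ) = 0.2204.
γ' = 22.0 − 9.81 = 12.19 kN/m³.
Effective vertical stress at 1.6 m: σ'_v = 21.4×0.9 + 12.19×0.700 = 27.79 kPa.
σ'_h = K_a σ'_v = 0.2204 × 27.79 = 6.126 kPa; u = γ_w × 0.700 = 6.867 kPa.
Total σ_h = 6.126 + 6.867 = 12.99 kPa.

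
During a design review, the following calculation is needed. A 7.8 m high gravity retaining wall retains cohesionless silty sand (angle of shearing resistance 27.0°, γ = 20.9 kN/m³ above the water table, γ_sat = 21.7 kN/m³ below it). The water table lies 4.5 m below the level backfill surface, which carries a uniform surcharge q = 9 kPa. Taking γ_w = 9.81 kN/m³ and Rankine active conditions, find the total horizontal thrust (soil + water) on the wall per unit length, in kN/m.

K_a = tan²(45° − φ/2) = 0.3755.
γ' = 21.7 − 9.81 = 11.89 kN/m³. h₂ = H − d_w = 3.3 m.
σ'_h: at surface K_a·q = 3.380; at WT K_a(q+γd_w) = 38.70; at base K_a(q+γd_w+γ'h₂) = 53.43 kPa.
P₁ = ½(3.380+38.70)×4.5 = 94.67; P₂ = ½(38.70+53.43)×3.3 = 152.0; P_w = ½γ_w h₂² = 53.42.
Total = 94.67+152.0+53.42 = 300.1 kN/m.

300 kN/m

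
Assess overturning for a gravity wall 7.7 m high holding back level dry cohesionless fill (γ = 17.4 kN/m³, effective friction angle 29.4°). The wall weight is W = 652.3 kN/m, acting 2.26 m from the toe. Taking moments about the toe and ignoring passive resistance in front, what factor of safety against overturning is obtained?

K_a = tan²(45° − 29.4°/2) = 0.3415.
P_a = ½K_aγH² = 0.5×0.3415×17.4×7.7² = 176.1 kN/m, acting at H/3 = 2.567 m above the base.
Overturning moment M_o = P_a × H/3 = 176.1 × 2.567 = 452.1.
Resisting moment M_r = W × 2.26 = 652.3 × 2.26 = 1474.
FS_overturning = M_r/M_o = 1474/452.1 = 3.261.

3.26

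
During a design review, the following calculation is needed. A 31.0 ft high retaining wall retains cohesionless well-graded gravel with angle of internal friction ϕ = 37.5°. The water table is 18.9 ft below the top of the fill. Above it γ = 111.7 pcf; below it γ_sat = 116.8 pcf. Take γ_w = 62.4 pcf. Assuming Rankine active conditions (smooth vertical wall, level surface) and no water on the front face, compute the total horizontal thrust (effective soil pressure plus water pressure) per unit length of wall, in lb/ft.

16600 lb/ft

K_a = tan²(45° − φ/2) = 0.2432.
γ' = 116.8 − 62.4 = 54.40 pcf. Depth below WT = 12.1 ft.
σ'_h at WT = K_a γ d_w = 513.4 psf; at base = 513.4 + K_a γ' × 12.1 = 673.5 psf.
P₁ (0–18.9 ft) = ½×513.4×18.9 = 4852. P₂ (18.9–31.0 ft) = ½(513.4+673.5)×12.1 = 7181.
P_w = ½ γ_w h₂² = 0.5×62.4×12.1² = 4568. Total = 4852+7181+4568 = 16600 lb/ft.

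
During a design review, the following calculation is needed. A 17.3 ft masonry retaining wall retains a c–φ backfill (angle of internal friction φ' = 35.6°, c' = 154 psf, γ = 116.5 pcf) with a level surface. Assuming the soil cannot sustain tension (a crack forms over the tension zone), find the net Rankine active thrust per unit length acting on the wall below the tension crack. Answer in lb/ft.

2270 lb/ft

K_a = 0.2641; √K_a = 0.5139.
Tension-crack depth z_c = 2c/(γ√K_a) = 2×154/(116.5×0.5139) = 5.144 ft.
σ_a at base = K_a γ H − 2c√K_a = 0.2641×116.5×17.3 − 2×154×0.5139 = 374.0 psf.
P_a = ½ × 374.0 × (H − z_c) = 0.5×374.0×12.16 = 2273 lb/ft.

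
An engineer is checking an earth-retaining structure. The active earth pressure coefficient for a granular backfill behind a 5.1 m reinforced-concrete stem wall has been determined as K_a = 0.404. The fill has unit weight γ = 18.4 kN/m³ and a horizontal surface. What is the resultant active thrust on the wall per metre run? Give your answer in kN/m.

96.7 kN/m

P = ½ K_a γ H² = 0.5 × 0.404 × 18.4 × 5.1² = 96.67 kN/m.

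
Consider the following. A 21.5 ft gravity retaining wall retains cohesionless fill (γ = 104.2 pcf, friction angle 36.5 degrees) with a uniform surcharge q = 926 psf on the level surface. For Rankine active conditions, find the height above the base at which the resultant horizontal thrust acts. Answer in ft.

8.79 ft

K_a = 0.2541.
Triangular part P₁ = ½K_aγH² = 6119 at H/3 = 7.167 ft; rectangular part P₂ = K_a q H = 5058 at H/2 = 10.75 ft.
ȳ = (P₁·7.167 + P₂·10.75)/(P₁+P₂) = 8.788 ft.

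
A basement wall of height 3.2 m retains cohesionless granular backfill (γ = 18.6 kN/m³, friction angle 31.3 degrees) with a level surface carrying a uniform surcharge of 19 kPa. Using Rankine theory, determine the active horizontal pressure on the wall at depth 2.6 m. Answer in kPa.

K_a = (1 − sin φ)/(1 + sin φ) = 0.3162.
σ_v = γz + q = 18.6 × 2.6 + 19 = 67.36 kPa.
σ_h = K_a σ_v = 0.3162 × 67.36 = 21.30 kPa.

21.3 kPa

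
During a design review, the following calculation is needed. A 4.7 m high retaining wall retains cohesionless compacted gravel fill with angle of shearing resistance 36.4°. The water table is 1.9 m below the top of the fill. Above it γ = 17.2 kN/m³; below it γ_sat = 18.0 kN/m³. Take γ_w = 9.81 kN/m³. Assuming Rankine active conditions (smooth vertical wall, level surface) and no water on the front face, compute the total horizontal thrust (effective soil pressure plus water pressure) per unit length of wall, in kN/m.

K_a = tan²(45° − φ/2) = 0.2552.
γ' = 18.0 − 9.81 = 8.190 kN/m³. Depth below WT = 2.8 m.
σ'_h at WT = K_a γ d_w = 8.339 kPa; at base = 8.339 + K_a γ' × 2.8 = 14.19 kPa.
P₁ (0–1.9 m) = ½×8.339×1.9 = 7.922. P₂ (1.9–4.7 m) = ½(8.339+14.19)×2.8 = 31.54.
P_w = ½ γ_w h₂² = 0.5×9.81×2.8² = 38.46. Total = 7.922+31.54+38.46 = 77.92 kN/m.

77.9 kN/m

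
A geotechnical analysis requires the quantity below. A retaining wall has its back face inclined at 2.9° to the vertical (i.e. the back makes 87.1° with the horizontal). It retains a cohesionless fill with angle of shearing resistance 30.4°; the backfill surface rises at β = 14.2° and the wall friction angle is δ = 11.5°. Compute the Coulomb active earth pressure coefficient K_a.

0.391

K_a = sin²(α+φ) / [sin²α · sin(α−δ) · (1 + √{sin(φ+δ)sin(φ−β) / (sin(α−δ)sin(α+β))})²].
With α = 87.1°, φ = 30.4°, δ = 11.5°, β = 14.2°: K_a = 0.3912.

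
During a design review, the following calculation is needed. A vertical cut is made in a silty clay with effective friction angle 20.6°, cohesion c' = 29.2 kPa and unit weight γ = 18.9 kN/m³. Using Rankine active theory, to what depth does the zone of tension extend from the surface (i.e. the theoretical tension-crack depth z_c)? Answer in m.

K_a = tan²(45° − 20.6°/2) = 0.4795; √K_a = 0.6924.
The active pressure is zero where K_a γ z = 2c√K_a, so z_c = 2c/(γ√K_a) = 2×29.2/(18.9×0.6924) = 4.462 m.

4.46 m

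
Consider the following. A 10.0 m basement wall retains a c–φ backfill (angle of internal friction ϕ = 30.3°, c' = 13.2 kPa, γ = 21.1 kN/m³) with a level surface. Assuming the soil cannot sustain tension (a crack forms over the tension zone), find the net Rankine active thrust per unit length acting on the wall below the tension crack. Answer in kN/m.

212 kN/m

K_a = 0.3293; √K_a = 0.5739.
Tension-crack depth z_c = 2c/(γ√K_a) = 2×13.2/(21.1×0.5739) = 2.180 m.
σ_a at base = K_a γ H − 2c√K_a = 0.3293×21.1×10.0 − 2×13.2×0.5739 = 54.34 kPa.
P_a = ½ × 54.34 × (H − z_c) = 0.5×54.34×7.820 = 212.4 kN/m.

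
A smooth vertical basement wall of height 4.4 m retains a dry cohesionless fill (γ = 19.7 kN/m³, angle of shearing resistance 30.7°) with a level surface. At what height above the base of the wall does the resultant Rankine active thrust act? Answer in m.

1.47 m

K_a = 0.3240.
The pressure distribution is triangular, so the resultant acts at H/3 above the base = 4.4/3 = 1.467 m.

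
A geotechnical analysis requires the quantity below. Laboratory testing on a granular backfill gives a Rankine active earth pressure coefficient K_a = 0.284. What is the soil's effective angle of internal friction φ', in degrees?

33.9°

K_a = tan²(45° − φ/2) ⇒ 45° − φ/2 = arctan(√0.284) = 28.05°.
φ = 2(45° − 28.05°) = 33.89°.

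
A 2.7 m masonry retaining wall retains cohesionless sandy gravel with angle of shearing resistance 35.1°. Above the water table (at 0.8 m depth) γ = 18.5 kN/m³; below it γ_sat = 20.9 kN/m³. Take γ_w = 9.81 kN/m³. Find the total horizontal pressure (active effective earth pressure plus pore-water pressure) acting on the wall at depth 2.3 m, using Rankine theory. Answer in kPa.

K_a = (1 − sin φ)/(1 + sin φ) = 0.2698.
γ' = 20.9 − 9.81 = 11.09 kN/m³.
Effective vertical stress at 2.3 m: σ'_v = 18.5×0.8 + 11.09×1.50 = 31.43 kPa.
σ'_h = K_a σ'_v = 0.2698 × 31.43 = 8.482 kPa; u = γ_w × 1.50 = 14.71 kPa.
Total σ_h = 8.482 + 14.71 = 23.20 kPa.

23.2 kPa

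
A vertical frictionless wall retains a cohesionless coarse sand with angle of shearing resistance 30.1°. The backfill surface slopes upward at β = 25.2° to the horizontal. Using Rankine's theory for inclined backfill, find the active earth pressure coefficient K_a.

K_a = cos β · (cos β − √(cos²β − cos²φ)) / (cos β + √(cos²β − cos²φ)).
cos β = 0.9048, cos φ = 0.8652, √(cos²β − cos²φ) = 0.2650.
K_a = 0.9048 × (0.9048 − 0.2650)/(0.9048 + 0.2650) = 0.4949.

0.495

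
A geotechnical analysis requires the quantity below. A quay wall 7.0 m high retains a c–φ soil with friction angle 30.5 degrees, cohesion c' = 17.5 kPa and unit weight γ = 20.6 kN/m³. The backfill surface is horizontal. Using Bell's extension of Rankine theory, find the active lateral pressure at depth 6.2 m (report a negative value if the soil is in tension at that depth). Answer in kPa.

21.7 kPa

K_a = (1 − sin φ)/(1 + sin φ) = 0.3267.
σ_a = K_a γ z − 2c√K_a = 0.3267×20.6×6.2 − 2×17.5×0.5715 = 21.72 kPa.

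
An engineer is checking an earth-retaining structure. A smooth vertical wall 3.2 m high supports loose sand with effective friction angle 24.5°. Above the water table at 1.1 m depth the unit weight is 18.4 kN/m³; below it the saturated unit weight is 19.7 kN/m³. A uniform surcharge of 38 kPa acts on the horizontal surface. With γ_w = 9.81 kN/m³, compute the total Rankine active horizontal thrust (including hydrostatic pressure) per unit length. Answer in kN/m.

K_a = tan²(45° − φ/2) = 0.4137.
γ' = 19.7 − 9.81 = 9.890 kN/m³. h₂ = H − d_w = 2.1 m.
σ'_h: at surface K_a·q = 15.72; at WT K_a(q+γd_w) = 24.10; at base K_a(q+γd_w+γ'h₂) = 32.69 kPa.
P₁ = ½(15.72+24.10)×1.1 = 21.90; P₂ = ½(24.10+32.69)×2.1 = 59.62; P_w = ½γ_w h₂² = 21.63.
Total = 21.90+59.62+21.63 = 103.2 kN/m.

103 kN/m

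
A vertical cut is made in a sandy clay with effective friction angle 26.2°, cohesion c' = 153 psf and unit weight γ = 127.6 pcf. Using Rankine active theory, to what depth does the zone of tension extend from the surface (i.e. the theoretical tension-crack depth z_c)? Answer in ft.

K_a = tan²(45° − 26.2°/2) = 0.3874; √K_a = 0.6224.
The active pressure is zero where K_a γ z = 2c√K_a, so z_c = 2c/(γ√K_a) = 2×153/(127.6×0.6224) = 3.853 ft.

3.85 ft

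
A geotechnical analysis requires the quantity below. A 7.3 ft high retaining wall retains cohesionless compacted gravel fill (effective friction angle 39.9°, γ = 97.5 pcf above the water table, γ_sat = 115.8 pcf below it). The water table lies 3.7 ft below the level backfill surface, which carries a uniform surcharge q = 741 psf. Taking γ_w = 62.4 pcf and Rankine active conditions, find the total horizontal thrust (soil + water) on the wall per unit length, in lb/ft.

2090 lb/ft

K_a = tan²(45° − φ/2) = 0.2184.
γ' = 115.8 − 62.4 = 53.40 pcf. h₂ = H − d_w = 3.6 ft.
σ'_h: at surface K_a·q = 161.9; at WT K_a(q+γd_w) = 240.7; at base K_a(q+γd_w+γ'h₂) = 282.7 psf.
P₁ = ½(161.9+240.7)×3.7 = 744.7; P₂ = ½(240.7+282.7)×3.6 = 942.0; P_w = ½γ_w h₂² = 404.4.
Total = 744.7+942.0+404.4 = 2091 lb/ft.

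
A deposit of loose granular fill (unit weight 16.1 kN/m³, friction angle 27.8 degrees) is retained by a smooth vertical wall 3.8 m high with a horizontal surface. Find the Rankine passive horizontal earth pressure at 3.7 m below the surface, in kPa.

164 kPa

K_p = (1 + sin φ)/(1 − sin φ) = 2.748.
σ_h = K_p γ z = 2.748 × 16.1 × 3.7 = 163.7 kPa.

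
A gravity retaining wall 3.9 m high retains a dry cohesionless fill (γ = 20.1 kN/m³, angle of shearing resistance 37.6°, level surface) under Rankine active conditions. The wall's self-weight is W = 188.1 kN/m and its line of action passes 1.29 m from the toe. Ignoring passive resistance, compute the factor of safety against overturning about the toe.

K_a = tan²(45° − 37.6°/2) = 0.2421.
P_a = ½K_aγH² = 0.5×0.2421×20.1×3.9² = 37.01 kN/m, acting at H/3 = 1.300 m above the base.
Overturning moment M_o = P_a × H/3 = 37.01 × 1.300 = 48.11.
Resisting moment M_r = W × 1.29 = 188.1 × 1.29 = 242.6.
FS_overturning = M_r/M_o = 242.6/48.11 = 5.043.

5.04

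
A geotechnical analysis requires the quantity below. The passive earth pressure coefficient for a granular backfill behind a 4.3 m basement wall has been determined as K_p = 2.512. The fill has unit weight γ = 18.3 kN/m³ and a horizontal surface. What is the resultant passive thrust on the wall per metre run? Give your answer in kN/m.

425 kN/m

P = ½ K_p γ H² = 0.5 × 2.512 × 18.3 × 4.3² = 425.0 kN/m.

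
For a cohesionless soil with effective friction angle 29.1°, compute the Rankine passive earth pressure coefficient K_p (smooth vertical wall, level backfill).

K_p = (1 + sin φ)/(1 − sin φ) = tan²(45° + 29.1°/2) = 2.894.

2.89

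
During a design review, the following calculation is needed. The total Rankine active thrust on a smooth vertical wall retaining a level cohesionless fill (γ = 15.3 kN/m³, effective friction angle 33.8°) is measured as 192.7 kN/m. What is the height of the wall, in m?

K_a = 0.2851. P_a = ½ K_a γ H² ⇒ H = √(2P_a/(K_a γ)).
H = √(2×192.7/(0.2851×15.3)) = 9.400 m.

9.40 m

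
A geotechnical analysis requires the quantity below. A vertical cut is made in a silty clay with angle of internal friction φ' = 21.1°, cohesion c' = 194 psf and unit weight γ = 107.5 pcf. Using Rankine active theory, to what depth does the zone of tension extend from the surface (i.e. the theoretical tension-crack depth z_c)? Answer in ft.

K_a = tan²(45° − 21.1°/2) = 0.4706; √K_a = 0.6860.
The active pressure is zero where K_a γ z = 2c√K_a, so z_c = 2c/(γ√K_a) = 2×194/(107.5×0.6860) = 5.261 ft.

5.26 ft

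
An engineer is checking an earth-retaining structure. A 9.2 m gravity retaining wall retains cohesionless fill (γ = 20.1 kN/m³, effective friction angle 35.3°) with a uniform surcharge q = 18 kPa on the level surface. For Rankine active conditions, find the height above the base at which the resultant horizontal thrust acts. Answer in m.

3.32 m

K_a = 0.2675.
Triangular part P₁ = ½K_aγH² = 227.6 at H/3 = 3.067 m; rectangular part P₂ = K_a q H = 44.30 at H/2 = 4.600 m.
ȳ = (P₁·3.067 + P₂·4.600)/(P₁+P₂) = 3.317 m.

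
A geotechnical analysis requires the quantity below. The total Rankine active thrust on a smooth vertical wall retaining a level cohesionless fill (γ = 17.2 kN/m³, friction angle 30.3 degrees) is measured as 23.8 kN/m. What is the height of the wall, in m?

2.90 m

K_a = 0.3293. P_a = ½ K_a γ H² ⇒ H = √(2P_a/(K_a γ)).
H = √(2×23.8/(0.3293×17.2)) = 2.899 m.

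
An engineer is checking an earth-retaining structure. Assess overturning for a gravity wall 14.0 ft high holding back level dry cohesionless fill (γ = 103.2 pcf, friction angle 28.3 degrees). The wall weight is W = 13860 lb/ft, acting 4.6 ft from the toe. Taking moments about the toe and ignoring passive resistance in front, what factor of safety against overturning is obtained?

3.79

K_a = tan²(45° − 28.3°/2) = 0.3568.
P_a = ½K_aγH² = 0.5×0.3568×103.2×14.0² = 3608 lb/ft, acting at H/3 = 4.667 ft above the base.
Overturning moment M_o = P_a × H/3 = 3608 × 4.667 = 16840.
Resisting moment M_r = W × 4.6 = 13860 × 4.6 = 63760.
FS_overturning = M_r/M_o = 63760/16840 = 3.786.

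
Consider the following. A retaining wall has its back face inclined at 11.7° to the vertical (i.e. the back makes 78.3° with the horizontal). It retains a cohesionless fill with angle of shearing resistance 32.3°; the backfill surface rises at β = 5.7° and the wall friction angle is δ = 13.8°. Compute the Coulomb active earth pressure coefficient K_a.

0.396

K_a = sin²(α+φ) / [sin²α · sin(α−δ) · (1 + √{sin(φ+δ)sin(φ−β) / (sin(α−δ)sin(α+β))})²].
With α = 78.3°, φ = 32.3°, δ = 13.8°, β = 5.7°: K_a = 0.3957.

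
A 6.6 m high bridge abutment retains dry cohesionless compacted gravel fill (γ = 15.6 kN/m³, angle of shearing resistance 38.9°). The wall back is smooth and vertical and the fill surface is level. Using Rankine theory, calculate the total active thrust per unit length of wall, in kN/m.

K_a = tan²(45° − φ/2) = 0.2285.
P_a = ½ K_a γ H² = 0.5 × 0.2285 × 15.6 × 6.6² = 77.65 kN/m.

77.6 kN/m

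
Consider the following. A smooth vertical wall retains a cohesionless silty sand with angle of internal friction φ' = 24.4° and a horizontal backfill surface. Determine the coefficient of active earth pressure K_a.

K_a = (1 − sin φ)/(1 + sin φ) = (1 − sin 24.4°)/(1 + sin 24.4°) = 0.4153.

0.415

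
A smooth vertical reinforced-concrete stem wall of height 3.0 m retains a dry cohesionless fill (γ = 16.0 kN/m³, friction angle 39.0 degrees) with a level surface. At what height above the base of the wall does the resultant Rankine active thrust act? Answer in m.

K_a = 0.2275.
The pressure distribution is triangular, so the resultant acts at H/3 above the base = 3.0/3 = 1.000 m.

1.00 m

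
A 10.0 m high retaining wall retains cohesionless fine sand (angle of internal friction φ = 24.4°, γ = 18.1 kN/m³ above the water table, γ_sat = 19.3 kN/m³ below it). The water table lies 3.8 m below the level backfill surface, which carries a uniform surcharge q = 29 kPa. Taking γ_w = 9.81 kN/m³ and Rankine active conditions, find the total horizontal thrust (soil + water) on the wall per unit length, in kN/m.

616 kN/m

K_a = tan²(45° − φ/2) = 0.4153.
γ' = 19.3 − 9.81 = 9.490 kN/m³. h₂ = H − d_w = 6.2 m.
σ'_h: at surface K_a·q = 12.04; at WT K_a(q+γd_w) = 40.61; at base K_a(q+γd_w+γ'h₂) = 65.05 kPa.
P₁ = ½(12.04+40.61)×3.8 = 100.0; P₂ = ½(40.61+65.05)×6.2 = 327.5; P_w = ½γ_w h₂² = 188.5.
Total = 100.0+327.5+188.5 = 616.1 kN/m.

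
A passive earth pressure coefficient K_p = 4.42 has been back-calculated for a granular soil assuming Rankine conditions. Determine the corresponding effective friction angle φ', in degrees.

K_p = (1+sin φ)/(1−sin φ) ⇒ sin φ = (K_p − 1)/(K_p + 1) = 0.6310.
φ = arcsin(0.6310) = 39.12°.

39.1°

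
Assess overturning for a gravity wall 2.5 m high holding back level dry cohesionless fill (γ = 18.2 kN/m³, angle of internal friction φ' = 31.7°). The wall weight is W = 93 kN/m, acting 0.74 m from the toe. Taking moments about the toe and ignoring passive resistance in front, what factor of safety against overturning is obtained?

4.67

K_a = tan²(45° − 31.7°/2) = 0.3111.
P_a = ½K_aγH² = 0.5×0.3111×18.2×2.5² = 17.69 kN/m, acting at H/3 = 0.8333 m above the base.
Overturning moment M_o = P_a × H/3 = 17.69 × 0.8333 = 14.74.
Resisting moment M_r = W × 0.74 = 93 × 0.74 = 68.82.
FS_overturning = M_r/M_o = 68.82/14.74 = 4.668.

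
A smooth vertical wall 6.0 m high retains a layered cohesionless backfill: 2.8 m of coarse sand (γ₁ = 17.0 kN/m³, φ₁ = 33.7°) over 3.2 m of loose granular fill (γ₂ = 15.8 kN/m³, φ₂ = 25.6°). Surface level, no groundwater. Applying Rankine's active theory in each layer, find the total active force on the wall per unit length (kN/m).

K_a1 = tan²(45°−33.7°/2) = 0.2863; K_a2 = tan²(45°−25.6°/2) = 0.3966.
Layer 1: σ at base = K_a1 γ₁ h₁ = 13.63 kPa; P₁ = ½×13.63×2.8 = 19.08.
Layer 2: σ_v at top = γ₁h₁ = 47.60; σ_h top = K_a2×47.60 = 18.88; σ_h base = K_a2×(47.60+15.8×3.2) = 38.93.
P₂ = ½(18.88+38.93)×3.2 = 92.49. Total P_a = 19.08+92.49 = 111.6 kN/m.

112 kN/m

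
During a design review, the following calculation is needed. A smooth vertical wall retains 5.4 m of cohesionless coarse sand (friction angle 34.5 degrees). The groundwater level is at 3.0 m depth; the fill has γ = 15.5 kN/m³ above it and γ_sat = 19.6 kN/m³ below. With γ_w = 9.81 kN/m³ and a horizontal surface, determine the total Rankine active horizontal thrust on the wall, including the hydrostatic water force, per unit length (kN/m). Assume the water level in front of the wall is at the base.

86.3 kN/m

K_a = tan²(45° − φ/2) = 0.2768.
γ' = 19.6 − 9.81 = 9.790 kN/m³. Depth below WT = 2.4 m.
σ'_h at WT = K_a γ d_w = 12.87 kPa; at base = 12.87 + K_a γ' × 2.4 = 19.38 kPa.
P₁ (0–3.0 m) = ½×12.87×3.0 = 19.31. P₂ (3.0–5.4 m) = ½(12.87+19.38)×2.4 = 38.70.
P_w = ½ γ_w h₂² = 0.5×9.81×2.4² = 28.25. Total = 19.31+38.70+28.25 = 86.26 kN/m.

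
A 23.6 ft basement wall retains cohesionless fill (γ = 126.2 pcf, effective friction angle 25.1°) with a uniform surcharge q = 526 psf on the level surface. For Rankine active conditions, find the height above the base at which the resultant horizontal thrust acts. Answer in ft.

8.89 ft

K_a = 0.4043.
Triangular part P₁ = ½K_aγH² = 14210 at H/3 = 7.867 ft; rectangular part P₂ = K_a q H = 5019 at H/2 = 11.80 ft.
ȳ = (P₁·7.867 + P₂·11.80)/(P₁+P₂) = 8.893 ft.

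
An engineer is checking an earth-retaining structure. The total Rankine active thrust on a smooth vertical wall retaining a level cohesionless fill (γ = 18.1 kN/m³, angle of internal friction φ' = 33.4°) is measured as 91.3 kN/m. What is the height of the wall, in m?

K_a = 0.2899. P_a = ½ K_a γ H² ⇒ H = √(2P_a/(K_a γ)).
H = √(2×91.3/(0.2899×18.1)) = 5.899 m.

5.90 m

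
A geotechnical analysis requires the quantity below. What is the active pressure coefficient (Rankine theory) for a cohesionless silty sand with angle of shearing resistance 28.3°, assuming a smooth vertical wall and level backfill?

K_a = (1 − sin φ)/(1 + sin φ) = (1 − sin 28.3°)/(1 + sin 28.3°) = 0.3568.

0.357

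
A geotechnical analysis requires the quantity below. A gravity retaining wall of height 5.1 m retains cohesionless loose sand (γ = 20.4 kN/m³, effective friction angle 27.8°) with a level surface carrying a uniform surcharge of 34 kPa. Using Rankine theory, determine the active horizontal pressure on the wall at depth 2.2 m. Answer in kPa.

28.7 kPa

K_a = (1 − sin φ)/(1 + sin φ) = 0.3639.
σ_v = γz + q = 20.4 × 2.2 + 34 = 78.88 kPa.
σ_h = K_a σ_v = 0.3639 × 78.88 = 28.70 kPa.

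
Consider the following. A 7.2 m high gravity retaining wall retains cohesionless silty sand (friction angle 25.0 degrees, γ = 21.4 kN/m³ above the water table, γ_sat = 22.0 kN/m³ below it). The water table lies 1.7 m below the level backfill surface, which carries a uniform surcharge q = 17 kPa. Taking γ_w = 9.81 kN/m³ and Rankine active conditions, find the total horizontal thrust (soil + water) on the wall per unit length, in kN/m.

K_a = tan²(45° − φ/2) = 0.4059.
γ' = 22.0 − 9.81 = 12.19 kN/m³. h₂ = H − d_w = 5.5 m.
σ'_h: at surface K_a·q = 6.900; at WT K_a(q+γd_w) = 21.66; at base K_a(q+γd_w+γ'h₂) = 48.88 kPa.
P₁ = ½(6.900+21.66)×1.7 = 24.28; P₂ = ½(21.66+48.88)×5.5 = 194.0; P_w = ½γ_w h₂² = 148.4.
Total = 24.28+194.0+148.4 = 366.6 kN/m.

367 kN/m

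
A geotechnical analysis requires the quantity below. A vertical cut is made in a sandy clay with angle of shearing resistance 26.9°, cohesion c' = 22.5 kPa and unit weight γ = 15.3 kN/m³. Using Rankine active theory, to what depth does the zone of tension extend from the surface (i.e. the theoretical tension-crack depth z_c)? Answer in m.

K_a = tan²(45° − 26.9°/2) = 0.3770; √K_a = 0.6140.
The active pressure is zero where K_a γ z = 2c√K_a, so z_c = 2c/(γ√K_a) = 2×22.5/(15.3×0.6140) = 4.790 m.

4.79 m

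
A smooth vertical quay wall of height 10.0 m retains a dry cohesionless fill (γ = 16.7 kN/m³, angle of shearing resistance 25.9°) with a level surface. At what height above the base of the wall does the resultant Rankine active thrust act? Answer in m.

K_a = 0.3920.
The pressure distribution is triangular, so the resultant acts at H/3 above the base = 10.0/3 = 3.333 m.

3.33 m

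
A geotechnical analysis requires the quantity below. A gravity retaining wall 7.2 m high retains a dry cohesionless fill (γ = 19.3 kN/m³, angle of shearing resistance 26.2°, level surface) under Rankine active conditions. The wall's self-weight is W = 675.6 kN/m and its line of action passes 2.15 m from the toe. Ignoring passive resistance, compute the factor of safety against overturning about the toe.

3.12

K_a = tan²(45° − 26.2°/2) = 0.3874.
P_a = ½K_aγH² = 0.5×0.3874×19.3×7.2² = 193.8 kN/m, acting at H/3 = 2.400 m above the base.
Overturning moment M_o = P_a × H/3 = 193.8 × 2.400 = 465.2.
Resisting moment M_r = W × 2.15 = 675.6 × 2.15 = 1453.
FS_overturning = M_r/M_o = 1453/465.2 = 3.123.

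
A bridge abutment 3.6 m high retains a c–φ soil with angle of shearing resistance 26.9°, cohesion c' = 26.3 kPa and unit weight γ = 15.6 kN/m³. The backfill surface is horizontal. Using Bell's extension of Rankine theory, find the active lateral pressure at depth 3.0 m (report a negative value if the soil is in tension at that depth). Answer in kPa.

K_a = (1 − sin φ)/(1 + sin φ) = 0.3770.
σ_a = K_a γ z − 2c√K_a = 0.3770×15.6×3.0 − 2×26.3×0.6140 = -14.65 kPa.

-14.7 kPa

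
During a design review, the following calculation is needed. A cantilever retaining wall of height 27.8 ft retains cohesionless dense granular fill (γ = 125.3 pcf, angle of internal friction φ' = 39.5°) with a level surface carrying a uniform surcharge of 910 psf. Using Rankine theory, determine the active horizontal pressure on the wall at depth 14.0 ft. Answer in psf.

593 psf

K_a = (1 − sin φ)/(1 + sin φ) = 0.2224.
σ_v = γz + q = 125.3 × 14.0 + 910 = 2664 psf.
σ_h = K_a σ_v = 0.2224 × 2664 = 592.6 psf.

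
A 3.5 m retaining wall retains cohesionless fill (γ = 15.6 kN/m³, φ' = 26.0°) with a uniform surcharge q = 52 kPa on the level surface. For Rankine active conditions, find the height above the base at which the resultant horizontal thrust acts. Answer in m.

1.55 m

K_a = 0.3905.
Triangular part P₁ = ½K_aγH² = 37.31 at H/3 = 1.167 m; rectangular part P₂ = K_a q H = 71.06 at H/2 = 1.750 m.
ȳ = (P₁·1.167 + P₂·1.750)/(P₁+P₂) = 1.549 m.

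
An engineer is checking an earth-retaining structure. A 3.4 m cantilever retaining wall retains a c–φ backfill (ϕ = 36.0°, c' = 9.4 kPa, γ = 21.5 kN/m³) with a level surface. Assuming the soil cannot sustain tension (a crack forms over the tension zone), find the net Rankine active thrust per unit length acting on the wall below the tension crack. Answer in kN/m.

K_a = 0.2596; √K_a = 0.5095.
Tension-crack depth z_c = 2c/(γ√K_a) = 2×9.4/(21.5×0.5095) = 1.716 m.
σ_a at base = K_a γ H − 2c√K_a = 0.2596×21.5×3.4 − 2×9.4×0.5095 = 9.399 kPa.
P_a = ½ × 9.399 × (H − z_c) = 0.5×9.399×1.684 = 7.913 kN/m.

7.91 kN/m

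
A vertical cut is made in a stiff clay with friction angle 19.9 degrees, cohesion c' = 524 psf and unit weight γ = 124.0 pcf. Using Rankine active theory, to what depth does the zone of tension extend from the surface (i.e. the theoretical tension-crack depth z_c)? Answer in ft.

K_a = tan²(45° − 19.9°/2) = 0.4921; √K_a = 0.7015.
The active pressure is zero where K_a γ z = 2c√K_a, so z_c = 2c/(γ√K_a) = 2×524/(124.0×0.7015) = 12.05 ft.

12.0 ft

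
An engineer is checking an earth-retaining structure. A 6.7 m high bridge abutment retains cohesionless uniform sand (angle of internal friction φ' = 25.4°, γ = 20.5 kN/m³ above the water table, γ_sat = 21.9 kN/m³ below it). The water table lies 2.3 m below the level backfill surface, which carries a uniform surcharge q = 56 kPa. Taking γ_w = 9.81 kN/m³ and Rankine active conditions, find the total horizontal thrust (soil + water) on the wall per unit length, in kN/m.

396 kN/m

K_a = tan²(45° − φ/2) = 0.3996.
γ' = 21.9 − 9.81 = 12.09 kN/m³. h₂ = H − d_w = 4.4 m.
σ'_h: at surface K_a·q = 22.38; at WT K_a(q+γd_w) = 41.22; at base K_a(q+γd_w+γ'h₂) = 62.48 kPa.
P₁ = ½(22.38+41.22)×2.3 = 73.14; P₂ = ½(41.22+62.48)×4.4 = 228.2; P_w = ½γ_w h₂² = 94.96.
Total = 73.14+228.2+94.96 = 396.3 kN/m.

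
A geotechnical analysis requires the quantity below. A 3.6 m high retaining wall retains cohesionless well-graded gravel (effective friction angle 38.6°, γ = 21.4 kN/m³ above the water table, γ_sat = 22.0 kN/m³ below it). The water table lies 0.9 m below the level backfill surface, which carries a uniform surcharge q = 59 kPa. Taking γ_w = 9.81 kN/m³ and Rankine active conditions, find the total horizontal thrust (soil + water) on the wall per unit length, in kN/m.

K_a = tan²(45° − φ/2) = 0.2316.
γ' = 22.0 − 9.81 = 12.19 kN/m³. h₂ = H − d_w = 2.7 m.
σ'_h: at surface K_a·q = 13.67; at WT K_a(q+γd_w) = 18.13; at base K_a(q+γd_w+γ'h₂) = 25.75 kPa.
P₁ = ½(13.67+18.13)×0.9 = 14.31; P₂ = ½(18.13+25.75)×2.7 = 59.23; P_w = ½γ_w h₂² = 35.76.
Total = 14.31+59.23+35.76 = 109.3 kN/m.

109 kN/m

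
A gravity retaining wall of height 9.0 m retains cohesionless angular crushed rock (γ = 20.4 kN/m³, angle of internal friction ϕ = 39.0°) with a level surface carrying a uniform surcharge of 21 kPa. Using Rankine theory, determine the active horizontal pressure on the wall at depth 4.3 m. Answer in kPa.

K_a = (1 − sin φ)/(1 + sin φ) = 0.2275.
σ_v = γz + q = 20.4 × 4.3 + 21 = 108.7 kPa.
σ_h = K_a σ_v = 0.2275 × 108.7 = 24.73 kPa.

24.7 kPa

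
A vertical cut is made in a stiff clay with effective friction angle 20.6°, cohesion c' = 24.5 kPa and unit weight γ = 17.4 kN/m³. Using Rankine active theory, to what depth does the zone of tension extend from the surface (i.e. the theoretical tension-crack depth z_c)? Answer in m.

4.07 m

K_a = tan²(45° − 20.6°/2) = 0.4795; √K_a = 0.6924.
The active pressure is zero where K_a γ z = 2c√K_a, so z_c = 2c/(γ√K_a) = 2×24.5/(17.4×0.6924) = 4.067 m.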